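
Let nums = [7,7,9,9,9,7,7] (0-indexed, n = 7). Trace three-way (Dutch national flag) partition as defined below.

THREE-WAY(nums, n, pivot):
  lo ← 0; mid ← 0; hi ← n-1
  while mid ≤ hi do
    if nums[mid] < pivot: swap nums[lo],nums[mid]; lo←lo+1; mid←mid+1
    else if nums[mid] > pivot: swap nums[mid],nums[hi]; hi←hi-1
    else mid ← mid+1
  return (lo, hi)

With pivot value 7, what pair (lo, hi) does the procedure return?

lo=0 mid=0 hi=6
7=7: mid=1
7=7: mid=2
9>7: swap(2,6), hi=5 ⇒ [7,7,7,9,9,7,9]
7=7: mid=3
9>7: swap(3,5), hi=4 ⇒ [7,7,7,7,9,9,9]
7=7: mid=4
9>7: swap(4,4), hi=3 ⇒ [7,7,7,7,9,9,9]
done. lo=0 hi=3; nums=[7,7,7,7,9,9,9]

(0, 3)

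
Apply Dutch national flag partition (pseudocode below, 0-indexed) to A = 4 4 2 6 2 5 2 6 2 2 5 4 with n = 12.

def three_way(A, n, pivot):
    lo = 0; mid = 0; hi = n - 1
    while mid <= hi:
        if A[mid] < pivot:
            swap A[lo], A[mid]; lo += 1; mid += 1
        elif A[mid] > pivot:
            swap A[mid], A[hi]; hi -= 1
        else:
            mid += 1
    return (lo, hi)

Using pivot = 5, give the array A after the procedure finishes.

pivot = 5; lo=0, mid=0, hi=11
A[mid]=4<5: swap A[0],A[0]; lo=1,mid=1 → 4 4 2 6 2 5 2 6 2 2 5 4
A[mid]=4<5: swap A[1],A[1]; lo=2,mid=2 → 4 4 2 6 2 5 2 6 2 2 5 4
A[mid]=2<5: swap A[2],A[2]; lo=3,mid=3 → 4 4 2 6 2 5 2 6 2 2 5 4
A[mid]=6>5: swap A[3],A[11]; hi=10 → 4 4 2 4 2 5 2 6 2 2 5 6
A[mid]=4<5: swap A[3],A[3]; lo=4,mid=4 → 4 4 2 4 2 5 2 6 2 2 5 6
A[mid]=2<5: swap A[4],A[4]; lo=5,mid=5 → 4 4 2 4 2 5 2 6 2 2 5 6
A[mid]=5=5: mid=6
A[mid]=2<5: swap A[5],A[6]; lo=6,mid=7 → 4 4 2 4 2 2 5 6 2 2 5 6
A[mid]=6>5: swap A[7],A[10]; hi=9 → 4 4 2 4 2 2 5 5 2 2 6 6
A[mid]=5=5: mid=8
A[mid]=2<5: swap A[6],A[8]; lo=7,mid=9 → 4 4 2 4 2 2 2 5 5 2 6 6
A[mid]=2<5: swap A[7],A[9]; lo=8,mid=10 → 4 4 2 4 2 2 2 2 5 5 6 6
end: lo=8, hi=9; A = 4 4 2 4 2 2 2 2 5 5 6 6

4 4 2 4 2 2 2 2 5 5 6 6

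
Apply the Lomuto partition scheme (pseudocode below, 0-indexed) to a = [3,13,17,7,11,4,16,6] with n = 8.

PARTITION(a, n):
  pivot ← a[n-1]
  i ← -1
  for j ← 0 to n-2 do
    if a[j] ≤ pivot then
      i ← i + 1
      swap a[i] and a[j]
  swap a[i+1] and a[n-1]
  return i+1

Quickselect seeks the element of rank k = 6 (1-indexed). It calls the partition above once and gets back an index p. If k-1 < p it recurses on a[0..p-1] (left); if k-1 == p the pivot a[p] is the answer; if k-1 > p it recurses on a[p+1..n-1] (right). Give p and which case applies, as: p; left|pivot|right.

pivot = a[7] = 6; i = -1
j=0: a[0]=3 ≤ 6 → i=0, swap a[0],a[0] (no change) → [3,13,17,7,11,4,16,6]
j=1: a[1]=13 > 6 → no swap
j=2: a[2]=17 > 6 → no swap
j=3: a[3]=7 > 6 → no swap
j=4: a[4]=11 > 6 → no swap
j=5: a[5]=4 ≤ 6 → i=1, swap a[1],a[5] → [3,4,17,7,11,13,16,6]
j=6: a[6]=16 > 6 → no swap
final swap a[2],a[7] → [3,4,6,7,11,13,16,17]; return 2
p = 2; k-1 = 5 > 2 ⇒ right

2; right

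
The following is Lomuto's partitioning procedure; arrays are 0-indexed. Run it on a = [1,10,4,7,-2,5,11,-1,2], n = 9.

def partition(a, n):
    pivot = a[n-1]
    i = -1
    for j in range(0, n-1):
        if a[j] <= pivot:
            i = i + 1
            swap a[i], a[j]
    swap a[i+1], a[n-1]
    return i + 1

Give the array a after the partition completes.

pivot = a[8] = 2; i = -1
j=0: a[0]=1 ≤ 2 → i=0, swap a[0],a[0] (no change) → [1,10,4,7,-2,5,11,-1,2]
j=1: a[1]=10 > 2 → no swap
j=2: a[2]=4 > 2 → no swap
j=3: a[3]=7 > 2 → no swap
j=4: a[4]=-2 ≤ 2 → i=1, swap a[1],a[4] → [1,-2,4,7,10,5,11,-1,2]
j=5: a[5]=5 > 2 → no swap
j=6: a[6]=11 > 2 → no swap
j=7: a[7]=-1 ≤ 2 → i=2, swap a[2],a[7] → [1,-2,-1,7,10,5,11,4,2]
final swap a[3],a[8] → [1,-2,-1,2,10,5,11,4,7]; return 3

[1,-2,-1,2,10,5,11,4,7]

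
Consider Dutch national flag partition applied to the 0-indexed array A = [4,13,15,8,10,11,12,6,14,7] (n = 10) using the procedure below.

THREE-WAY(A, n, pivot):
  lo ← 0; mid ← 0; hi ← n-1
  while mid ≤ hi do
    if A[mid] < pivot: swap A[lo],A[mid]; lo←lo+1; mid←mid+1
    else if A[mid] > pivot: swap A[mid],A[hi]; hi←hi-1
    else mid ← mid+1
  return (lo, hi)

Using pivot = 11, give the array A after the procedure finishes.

[4,7,6,8,10,11,12,14,15,13]

lo=0 mid=0 hi=9
4<11: swap(0,0), lo=1 mid=1 ⇒ [4,13,15,8,10,11,12,6,14,7]
13>11: swap(1,9), hi=8 ⇒ [4,7,15,8,10,11,12,6,14,13]
7<11: swap(1,1), lo=2 mid=2 ⇒ [4,7,15,8,10,11,12,6,14,13]
15>11: swap(2,8), hi=7 ⇒ [4,7,14,8,10,11,12,6,15,13]
14>11: swap(2,7), hi=6 ⇒ [4,7,6,8,10,11,12,14,15,13]
6<11: swap(2,2), lo=3 mid=3 ⇒ [4,7,6,8,10,11,12,14,15,13]
8<11: swap(3,3), lo=4 mid=4 ⇒ [4,7,6,8,10,11,12,14,15,13]
10<11: swap(4,4), lo=5 mid=5 ⇒ [4,7,6,8,10,11,12,14,15,13]
11=11: mid=6
12>11: swap(6,6), hi=5 ⇒ [4,7,6,8,10,11,12,14,15,13]
done. lo=5 hi=5; A=[4,7,6,8,10,11,12,14,15,13]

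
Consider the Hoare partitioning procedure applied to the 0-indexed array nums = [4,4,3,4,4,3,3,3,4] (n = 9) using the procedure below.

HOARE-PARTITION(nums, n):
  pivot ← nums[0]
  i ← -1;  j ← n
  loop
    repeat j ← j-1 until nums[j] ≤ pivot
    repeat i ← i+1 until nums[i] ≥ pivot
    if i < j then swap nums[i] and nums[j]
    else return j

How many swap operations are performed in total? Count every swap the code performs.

pivot = nums[0] = 4; i = -1, j = 9
j→8 (nums[8]=4≤4), i→0 (nums[0]=4≥4); i<j, swap → [4,4,3,4,4,3,3,3,4]
j→7 (nums[7]=3≤4), i→1 (nums[1]=4≥4); i<j, swap → [4,3,3,4,4,3,3,4,4]
j→6 (nums[6]=3≤4), i→3 (nums[3]=4≥4); i<j, swap → [4,3,3,3,4,3,4,4,4]
j→5 (nums[5]=3≤4), i→4 (nums[4]=4≥4); i<j, swap → [4,3,3,3,3,4,4,4,4]
j→4, i→5; i≥j, return j=4. nums = [4,3,3,3,3,4,4,4,4]

4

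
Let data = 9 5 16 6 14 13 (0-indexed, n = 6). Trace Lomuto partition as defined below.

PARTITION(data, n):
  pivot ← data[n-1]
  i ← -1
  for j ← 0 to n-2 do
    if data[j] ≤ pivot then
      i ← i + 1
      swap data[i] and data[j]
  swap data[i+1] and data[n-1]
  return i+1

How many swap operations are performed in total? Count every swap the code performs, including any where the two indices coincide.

pivot=13, i=-1
j=0: 9≤13, i=0, swap(0,0) ⇒ 9 5 16 6 14 13
j=1: 5≤13, i=1, swap(1,1) ⇒ 9 5 16 6 14 13
j=2: 16>13, skip
j=3: 6≤13, i=2, swap(2,3) ⇒ 9 5 6 16 14 13
j=4: 14>13, skip
swap(3,5) ⇒ 9 5 6 13 14 16; return 3

4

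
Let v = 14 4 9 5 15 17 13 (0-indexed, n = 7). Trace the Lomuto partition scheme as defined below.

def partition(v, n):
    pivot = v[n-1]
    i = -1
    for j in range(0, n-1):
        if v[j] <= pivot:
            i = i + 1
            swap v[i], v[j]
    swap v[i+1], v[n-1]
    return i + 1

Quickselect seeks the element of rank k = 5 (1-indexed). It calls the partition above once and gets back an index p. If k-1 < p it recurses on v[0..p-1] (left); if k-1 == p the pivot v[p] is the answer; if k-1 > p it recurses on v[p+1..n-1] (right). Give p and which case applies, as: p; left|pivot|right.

3; right

pivot=13, i=-1
j=0: 14>13, skip
j=1: 4≤13, i=0, swap(0,1) ⇒ 4 14 9 5 15 17 13
j=2: 9≤13, i=1, swap(1,2) ⇒ 4 9 14 5 15 17 13
j=3: 5≤13, i=2, swap(2,3) ⇒ 4 9 5 14 15 17 13
j=4: 15>13, skip
j=5: 17>13, skip
swap(3,6) ⇒ 4 9 5 13 15 17 14; return 3
p = 3; k-1 = 4 > 3 ⇒ right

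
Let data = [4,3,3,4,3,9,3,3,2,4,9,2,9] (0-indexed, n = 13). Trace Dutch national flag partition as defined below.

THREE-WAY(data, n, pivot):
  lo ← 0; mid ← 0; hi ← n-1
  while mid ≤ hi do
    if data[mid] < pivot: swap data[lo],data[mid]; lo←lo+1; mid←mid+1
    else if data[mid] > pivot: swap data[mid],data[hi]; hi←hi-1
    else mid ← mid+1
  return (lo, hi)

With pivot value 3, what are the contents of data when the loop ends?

pivot = 3; lo=0, mid=0, hi=12
data[mid]=4>3: swap data[0],data[12]; hi=11 → [9,3,3,4,3,9,3,3,2,4,9,2,4]
data[mid]=9>3: swap data[0],data[11]; hi=10 → [2,3,3,4,3,9,3,3,2,4,9,9,4]
data[mid]=2<3: swap data[0],data[0]; lo=1,mid=1 → [2,3,3,4,3,9,3,3,2,4,9,9,4]
data[mid]=3=3: mid=2
data[mid]=3=3: mid=3
data[mid]=4>3: swap data[3],data[10]; hi=9 → [2,3,3,9,3,9,3,3,2,4,4,9,4]
data[mid]=9>3: swap data[3],data[9]; hi=8 → [2,3,3,4,3,9,3,3,2,9,4,9,4]
data[mid]=4>3: swap data[3],data[8]; hi=7 → [2,3,3,2,3,9,3,3,4,9,4,9,4]
data[mid]=2<3: swap data[1],data[3]; lo=2,mid=4 → [2,2,3,3,3,9,3,3,4,9,4,9,4]
data[mid]=3=3: mid=5
data[mid]=9>3: swap data[5],data[7]; hi=6 → [2,2,3,3,3,3,3,9,4,9,4,9,4]
data[mid]=3=3: mid=6
data[mid]=3=3: mid=7
end: lo=2, hi=6; data = [2,2,3,3,3,3,3,9,4,9,4,9,4]

[2,2,3,3,3,3,3,9,4,9,4,9,4]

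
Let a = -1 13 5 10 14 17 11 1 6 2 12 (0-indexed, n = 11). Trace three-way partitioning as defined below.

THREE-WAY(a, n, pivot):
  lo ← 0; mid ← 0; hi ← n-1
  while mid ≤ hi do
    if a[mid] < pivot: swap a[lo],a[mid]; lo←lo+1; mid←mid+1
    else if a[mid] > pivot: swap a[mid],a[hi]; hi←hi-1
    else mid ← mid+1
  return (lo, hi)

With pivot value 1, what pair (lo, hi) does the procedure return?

pivot = 1; lo=0, mid=0, hi=10
a[mid]=-1<1: swap a[0],a[0]; lo=1,mid=1 → -1 13 5 10 14 17 11 1 6 2 12
a[mid]=13>1: swap a[1],a[10]; hi=9 → -1 12 5 10 14 17 11 1 6 2 13
a[mid]=12>1: swap a[1],a[9]; hi=8 → -1 2 5 10 14 17 11 1 6 12 13
a[mid]=2>1: swap a[1],a[8]; hi=7 → -1 6 5 10 14 17 11 1 2 12 13
a[mid]=6>1: swap a[1],a[7]; hi=6 → -1 1 5 10 14 17 11 6 2 12 13
a[mid]=1=1: mid=2
a[mid]=5>1: swap a[2],a[6]; hi=5 → -1 1 11 10 14 17 5 6 2 12 13
a[mid]=11>1: swap a[2],a[5]; hi=4 → -1 1 17 10 14 11 5 6 2 12 13
a[mid]=17>1: swap a[2],a[4]; hi=3 → -1 1 14 10 17 11 5 6 2 12 13
a[mid]=14>1: swap a[2],a[3]; hi=2 → -1 1 10 14 17 11 5 6 2 12 13
a[mid]=10>1: swap a[2],a[2]; hi=1 → -1 1 10 14 17 11 5 6 2 12 13
end: lo=1, hi=1; a = -1 1 10 14 17 11 5 6 2 12 13

(1, 1)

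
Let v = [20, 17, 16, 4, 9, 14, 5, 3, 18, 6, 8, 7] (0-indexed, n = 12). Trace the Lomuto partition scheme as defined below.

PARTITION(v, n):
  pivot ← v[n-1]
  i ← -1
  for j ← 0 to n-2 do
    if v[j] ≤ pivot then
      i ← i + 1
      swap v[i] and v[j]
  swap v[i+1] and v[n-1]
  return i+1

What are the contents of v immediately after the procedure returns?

pivot=7, i=-1
j=0: 20>7, skip
j=1: 17>7, skip
j=2: 16>7, skip
j=3: 4≤7, i=0, swap(0,3) ⇒ [4, 17, 16, 20, 9, 14, 5, 3, 18, 6, 8, 7]
j=4: 9>7, skip
j=5: 14>7, skip
j=6: 5≤7, i=1, swap(1,6) ⇒ [4, 5, 16, 20, 9, 14, 17, 3, 18, 6, 8, 7]
j=7: 3≤7, i=2, swap(2,7) ⇒ [4, 5, 3, 20, 9, 14, 17, 16, 18, 6, 8, 7]
j=8: 18>7, skip
j=9: 6≤7, i=3, swap(3,9) ⇒ [4, 5, 3, 6, 9, 14, 17, 16, 18, 20, 8, 7]
j=10: 8>7, skip
swap(4,11) ⇒ [4, 5, 3, 6, 7, 14, 17, 16, 18, 20, 8, 9]; return 4

[4, 5, 3, 6, 7, 14, 17, 16, 18, 20, 8, 9]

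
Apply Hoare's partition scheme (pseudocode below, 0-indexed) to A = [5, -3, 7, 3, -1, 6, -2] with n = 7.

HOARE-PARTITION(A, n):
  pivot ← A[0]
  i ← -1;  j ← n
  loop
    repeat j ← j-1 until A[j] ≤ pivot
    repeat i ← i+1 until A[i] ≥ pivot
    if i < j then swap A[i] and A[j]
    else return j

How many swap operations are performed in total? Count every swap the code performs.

2

pivot=5
j stops at 6 (-2), i stops at 0 (5); swap ⇒ [-2, -3, 7, 3, -1, 6, 5]
j stops at 4 (-1), i stops at 2 (7); swap ⇒ [-2, -3, -1, 3, 7, 6, 5]
j stops at 3, i stops at 4; i≥j ⇒ return 3. A=[-2, -3, -1, 3, 7, 6, 5]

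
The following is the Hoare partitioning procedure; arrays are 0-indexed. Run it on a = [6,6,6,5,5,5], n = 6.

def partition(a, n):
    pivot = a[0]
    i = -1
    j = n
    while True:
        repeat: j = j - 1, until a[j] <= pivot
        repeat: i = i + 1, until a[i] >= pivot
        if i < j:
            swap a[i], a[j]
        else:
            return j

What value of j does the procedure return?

pivot=6
j stops at 5 (5), i stops at 0 (6); swap ⇒ [5,6,6,5,5,6]
j stops at 4 (5), i stops at 1 (6); swap ⇒ [5,5,6,5,6,6]
j stops at 3 (5), i stops at 2 (6); swap ⇒ [5,5,5,6,6,6]
j stops at 2, i stops at 3; i≥j ⇒ return 2. a=[5,5,5,6,6,6]

2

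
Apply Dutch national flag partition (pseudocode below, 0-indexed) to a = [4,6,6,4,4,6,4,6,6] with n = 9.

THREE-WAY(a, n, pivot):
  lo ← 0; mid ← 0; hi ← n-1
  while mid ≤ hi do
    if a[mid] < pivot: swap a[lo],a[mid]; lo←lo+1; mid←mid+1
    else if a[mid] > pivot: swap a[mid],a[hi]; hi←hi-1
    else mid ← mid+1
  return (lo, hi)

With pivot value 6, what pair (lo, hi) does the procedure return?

lo=0 mid=0 hi=8
4<6: swap(0,0), lo=1 mid=1 ⇒ [4,6,6,4,4,6,4,6,6]
6=6: mid=2
6=6: mid=3
4<6: swap(1,3), lo=2 mid=4 ⇒ [4,4,6,6,4,6,4,6,6]
4<6: swap(2,4), lo=3 mid=5 ⇒ [4,4,4,6,6,6,4,6,6]
6=6: mid=6
4<6: swap(3,6), lo=4 mid=7 ⇒ [4,4,4,4,6,6,6,6,6]
6=6: mid=8
6=6: mid=9
done. lo=4 hi=8; a=[4,4,4,4,6,6,6,6,6]

(4, 8)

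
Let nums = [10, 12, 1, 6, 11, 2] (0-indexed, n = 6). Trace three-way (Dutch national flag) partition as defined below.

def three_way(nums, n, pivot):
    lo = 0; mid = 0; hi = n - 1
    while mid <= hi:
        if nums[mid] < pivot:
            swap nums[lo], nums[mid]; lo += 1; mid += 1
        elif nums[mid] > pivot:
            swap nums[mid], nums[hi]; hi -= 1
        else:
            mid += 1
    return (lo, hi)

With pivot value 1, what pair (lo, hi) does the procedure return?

(0, 0)

pivot = 1; lo=0, mid=0, hi=5
nums[mid]=10>1: swap nums[0],nums[5]; hi=4 → [2, 12, 1, 6, 11, 10]
nums[mid]=2>1: swap nums[0],nums[4]; hi=3 → [11, 12, 1, 6, 2, 10]
nums[mid]=11>1: swap nums[0],nums[3]; hi=2 → [6, 12, 1, 11, 2, 10]
nums[mid]=6>1: swap nums[0],nums[2]; hi=1 → [1, 12, 6, 11, 2, 10]
nums[mid]=1=1: mid=1
nums[mid]=12>1: swap nums[1],nums[1]; hi=0 → [1, 12, 6, 11, 2, 10]
end: lo=0, hi=0; nums = [1, 12, 6, 11, 2, 10]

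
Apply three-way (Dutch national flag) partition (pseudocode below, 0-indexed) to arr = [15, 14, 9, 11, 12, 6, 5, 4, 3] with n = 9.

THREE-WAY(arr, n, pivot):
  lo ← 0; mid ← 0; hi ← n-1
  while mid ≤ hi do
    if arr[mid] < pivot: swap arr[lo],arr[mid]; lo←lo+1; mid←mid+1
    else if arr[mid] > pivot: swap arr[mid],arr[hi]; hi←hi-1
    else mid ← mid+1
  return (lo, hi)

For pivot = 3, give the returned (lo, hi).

(0, 0)

lo=0 mid=0 hi=8
15>3: swap(0,8), hi=7 ⇒ [3, 14, 9, 11, 12, 6, 5, 4, 15]
3=3: mid=1
14>3: swap(1,7), hi=6 ⇒ [3, 4, 9, 11, 12, 6, 5, 14, 15]
4>3: swap(1,6), hi=5 ⇒ [3, 5, 9, 11, 12, 6, 4, 14, 15]
5>3: swap(1,5), hi=4 ⇒ [3, 6, 9, 11, 12, 5, 4, 14, 15]
6>3: swap(1,4), hi=3 ⇒ [3, 12, 9, 11, 6, 5, 4, 14, 15]
12>3: swap(1,3), hi=2 ⇒ [3, 11, 9, 12, 6, 5, 4, 14, 15]
11>3: swap(1,2), hi=1 ⇒ [3, 9, 11, 12, 6, 5, 4, 14, 15]
9>3: swap(1,1), hi=0 ⇒ [3, 9, 11, 12, 6, 5, 4, 14, 15]
done. lo=0 hi=0; arr=[3, 9, 11, 12, 6, 5, 4, 14, 15]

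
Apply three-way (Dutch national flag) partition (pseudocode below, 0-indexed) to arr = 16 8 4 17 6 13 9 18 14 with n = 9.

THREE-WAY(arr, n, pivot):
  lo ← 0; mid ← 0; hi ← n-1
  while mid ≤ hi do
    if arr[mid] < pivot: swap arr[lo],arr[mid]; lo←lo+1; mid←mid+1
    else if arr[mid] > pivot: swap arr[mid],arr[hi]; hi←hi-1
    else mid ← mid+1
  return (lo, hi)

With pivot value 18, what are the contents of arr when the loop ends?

16 8 4 17 6 13 9 14 18

pivot = 18; lo=0, mid=0, hi=8
arr[mid]=16<18: swap arr[0],arr[0]; lo=1,mid=1 → 16 8 4 17 6 13 9 18 14
arr[mid]=8<18: swap arr[1],arr[1]; lo=2,mid=2 → 16 8 4 17 6 13 9 18 14
arr[mid]=4<18: swap arr[2],arr[2]; lo=3,mid=3 → 16 8 4 17 6 13 9 18 14
arr[mid]=17<18: swap arr[3],arr[3]; lo=4,mid=4 → 16 8 4 17 6 13 9 18 14
arr[mid]=6<18: swap arr[4],arr[4]; lo=5,mid=5 → 16 8 4 17 6 13 9 18 14
arr[mid]=13<18: swap arr[5],arr[5]; lo=6,mid=6 → 16 8 4 17 6 13 9 18 14
arr[mid]=9<18: swap arr[6],arr[6]; lo=7,mid=7 → 16 8 4 17 6 13 9 18 14
arr[mid]=18=18: mid=8
arr[mid]=14<18: swap arr[7],arr[8]; lo=8,mid=9 → 16 8 4 17 6 13 9 14 18
end: lo=8, hi=8; arr = 16 8 4 17 6 13 9 14 18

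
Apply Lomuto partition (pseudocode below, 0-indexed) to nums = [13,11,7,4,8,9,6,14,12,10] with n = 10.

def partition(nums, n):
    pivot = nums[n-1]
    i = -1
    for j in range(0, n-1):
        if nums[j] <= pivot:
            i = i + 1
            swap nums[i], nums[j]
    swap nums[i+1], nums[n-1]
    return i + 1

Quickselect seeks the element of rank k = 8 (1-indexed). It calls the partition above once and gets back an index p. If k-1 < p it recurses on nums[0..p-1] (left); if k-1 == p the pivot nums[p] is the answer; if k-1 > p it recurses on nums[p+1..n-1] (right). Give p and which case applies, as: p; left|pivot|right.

pivot = nums[9] = 10; i = -1
j=0: nums[0]=13 > 10 → no swap
j=1: nums[1]=11 > 10 → no swap
j=2: nums[2]=7 ≤ 10 → i=0, swap nums[0],nums[2] → [7,11,13,4,8,9,6,14,12,10]
j=3: nums[3]=4 ≤ 10 → i=1, swap nums[1],nums[3] → [7,4,13,11,8,9,6,14,12,10]
j=4: nums[4]=8 ≤ 10 → i=2, swap nums[2],nums[4] → [7,4,8,11,13,9,6,14,12,10]
j=5: nums[5]=9 ≤ 10 → i=3, swap nums[3],nums[5] → [7,4,8,9,13,11,6,14,12,10]
j=6: nums[6]=6 ≤ 10 → i=4, swap nums[4],nums[6] → [7,4,8,9,6,11,13,14,12,10]
j=7: nums[7]=14 > 10 → no swap
j=8: nums[8]=12 > 10 → no swap
final swap nums[5],nums[9] → [7,4,8,9,6,10,13,14,12,11]; return 5
p = 5; k-1 = 7 > 5 ⇒ right

5; right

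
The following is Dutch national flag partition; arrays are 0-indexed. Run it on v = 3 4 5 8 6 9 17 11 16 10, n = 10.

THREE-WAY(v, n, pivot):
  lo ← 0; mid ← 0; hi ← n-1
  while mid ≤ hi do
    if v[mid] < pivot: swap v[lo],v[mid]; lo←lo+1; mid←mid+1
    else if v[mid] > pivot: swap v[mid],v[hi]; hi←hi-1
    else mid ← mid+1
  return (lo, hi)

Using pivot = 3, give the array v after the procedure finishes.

lo=0 mid=0 hi=9
3=3: mid=1
4>3: swap(1,9), hi=8 ⇒ 3 10 5 8 6 9 17 11 16 4
10>3: swap(1,8), hi=7 ⇒ 3 16 5 8 6 9 17 11 10 4
16>3: swap(1,7), hi=6 ⇒ 3 11 5 8 6 9 17 16 10 4
11>3: swap(1,6), hi=5 ⇒ 3 17 5 8 6 9 11 16 10 4
17>3: swap(1,5), hi=4 ⇒ 3 9 5 8 6 17 11 16 10 4
9>3: swap(1,4), hi=3 ⇒ 3 6 5 8 9 17 11 16 10 4
6>3: swap(1,3), hi=2 ⇒ 3 8 5 6 9 17 11 16 10 4
8>3: swap(1,2), hi=1 ⇒ 3 5 8 6 9 17 11 16 10 4
5>3: swap(1,1), hi=0 ⇒ 3 5 8 6 9 17 11 16 10 4
done. lo=0 hi=0; v=3 5 8 6 9 17 11 16 10 4

3 5 8 6 9 17 11 16 10 4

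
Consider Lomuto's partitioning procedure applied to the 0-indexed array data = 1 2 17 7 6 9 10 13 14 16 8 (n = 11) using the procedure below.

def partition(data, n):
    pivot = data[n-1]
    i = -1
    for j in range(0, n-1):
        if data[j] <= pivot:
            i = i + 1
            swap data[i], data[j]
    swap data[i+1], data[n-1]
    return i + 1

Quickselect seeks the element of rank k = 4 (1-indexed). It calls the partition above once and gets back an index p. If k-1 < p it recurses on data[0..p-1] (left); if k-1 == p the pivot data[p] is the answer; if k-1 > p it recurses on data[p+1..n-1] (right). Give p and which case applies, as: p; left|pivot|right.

4; left

pivot = data[10] = 8; i = -1
j=0: data[0]=1 ≤ 8 → i=0, swap data[0],data[0] (no change) → 1 2 17 7 6 9 10 13 14 16 8
j=1: data[1]=2 ≤ 8 → i=1, swap data[1],data[1] (no change) → 1 2 17 7 6 9 10 13 14 16 8
j=2: data[2]=17 > 8 → no swap
j=3: data[3]=7 ≤ 8 → i=2, swap data[2],data[3] → 1 2 7 17 6 9 10 13 14 16 8
j=4: data[4]=6 ≤ 8 → i=3, swap data[3],data[4] → 1 2 7 6 17 9 10 13 14 16 8
j=5: data[5]=9 > 8 → no swap
j=6: data[6]=10 > 8 → no swap
j=7: data[7]=13 > 8 → no swap
j=8: data[8]=14 > 8 → no swap
j=9: data[9]=16 > 8 → no swap
final swap data[4],data[10] → 1 2 7 6 8 9 10 13 14 16 17; return 4
p = 4; k-1 = 3 < 4 ⇒ left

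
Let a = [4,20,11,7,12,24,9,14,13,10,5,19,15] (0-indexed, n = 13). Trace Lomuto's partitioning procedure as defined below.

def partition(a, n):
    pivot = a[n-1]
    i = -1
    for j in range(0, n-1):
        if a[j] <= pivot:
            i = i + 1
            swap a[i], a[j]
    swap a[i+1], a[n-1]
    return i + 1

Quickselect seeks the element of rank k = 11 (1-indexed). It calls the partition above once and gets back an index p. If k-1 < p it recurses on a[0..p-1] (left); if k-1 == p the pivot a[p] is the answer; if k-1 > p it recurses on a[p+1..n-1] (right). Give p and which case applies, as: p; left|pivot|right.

9; right

pivot = a[12] = 15; i = -1
j=0: a[0]=4 ≤ 15 → i=0, swap a[0],a[0] (no change) → [4,20,11,7,12,24,9,14,13,10,5,19,15]
j=1: a[1]=20 > 15 → no swap
j=2: a[2]=11 ≤ 15 → i=1, swap a[1],a[2] → [4,11,20,7,12,24,9,14,13,10,5,19,15]
j=3: a[3]=7 ≤ 15 → i=2, swap a[2],a[3] → [4,11,7,20,12,24,9,14,13,10,5,19,15]
j=4: a[4]=12 ≤ 15 → i=3, swap a[3],a[4] → [4,11,7,12,20,24,9,14,13,10,5,19,15]
j=5: a[5]=24 > 15 → no swap
j=6: a[6]=9 ≤ 15 → i=4, swap a[4],a[6] → [4,11,7,12,9,24,20,14,13,10,5,19,15]
j=7: a[7]=14 ≤ 15 → i=5, swap a[5],a[7] → [4,11,7,12,9,14,20,24,13,10,5,19,15]
j=8: a[8]=13 ≤ 15 → i=6, swap a[6],a[8] → [4,11,7,12,9,14,13,24,20,10,5,19,15]
j=9: a[9]=10 ≤ 15 → i=7, swap a[7],a[9] → [4,11,7,12,9,14,13,10,20,24,5,19,15]
j=10: a[10]=5 ≤ 15 → i=8, swap a[8],a[10] → [4,11,7,12,9,14,13,10,5,24,20,19,15]
j=11: a[11]=19 > 15 → no swap
final swap a[9],a[12] → [4,11,7,12,9,14,13,10,5,15,20,19,24]; return 9
p = 9; k-1 = 10 > 9 ⇒ right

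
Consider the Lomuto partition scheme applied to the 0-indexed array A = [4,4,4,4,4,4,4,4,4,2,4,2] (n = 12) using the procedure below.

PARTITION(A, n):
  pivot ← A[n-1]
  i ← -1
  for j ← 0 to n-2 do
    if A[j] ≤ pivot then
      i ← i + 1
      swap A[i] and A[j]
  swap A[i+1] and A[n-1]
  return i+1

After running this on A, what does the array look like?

[2,2,4,4,4,4,4,4,4,4,4,4]

pivot=2, i=-1
j=0: 4>2, skip
j=1: 4>2, skip
j=2: 4>2, skip
j=3: 4>2, skip
j=4: 4>2, skip
j=5: 4>2, skip
j=6: 4>2, skip
j=7: 4>2, skip
j=8: 4>2, skip
j=9: 2≤2, i=0, swap(0,9) ⇒ [2,4,4,4,4,4,4,4,4,4,4,2]
j=10: 4>2, skip
swap(1,11) ⇒ [2,2,4,4,4,4,4,4,4,4,4,4]; return 1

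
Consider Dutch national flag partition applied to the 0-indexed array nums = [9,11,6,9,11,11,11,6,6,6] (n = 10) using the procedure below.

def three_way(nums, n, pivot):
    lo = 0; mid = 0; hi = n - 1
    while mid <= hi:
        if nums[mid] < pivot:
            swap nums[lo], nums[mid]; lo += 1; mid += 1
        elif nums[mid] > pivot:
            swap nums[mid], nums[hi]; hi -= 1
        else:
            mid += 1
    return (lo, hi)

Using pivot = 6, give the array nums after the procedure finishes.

lo=0 mid=0 hi=9
9>6: swap(0,9), hi=8 ⇒ [6,11,6,9,11,11,11,6,6,9]
6=6: mid=1
11>6: swap(1,8), hi=7 ⇒ [6,6,6,9,11,11,11,6,11,9]
6=6: mid=2
6=6: mid=3
9>6: swap(3,7), hi=6 ⇒ [6,6,6,6,11,11,11,9,11,9]
6=6: mid=4
11>6: swap(4,6), hi=5 ⇒ [6,6,6,6,11,11,11,9,11,9]
11>6: swap(4,5), hi=4 ⇒ [6,6,6,6,11,11,11,9,11,9]
11>6: swap(4,4), hi=3 ⇒ [6,6,6,6,11,11,11,9,11,9]
done. lo=0 hi=3; nums=[6,6,6,6,11,11,11,9,11,9]

[6,6,6,6,11,11,11,9,11,9]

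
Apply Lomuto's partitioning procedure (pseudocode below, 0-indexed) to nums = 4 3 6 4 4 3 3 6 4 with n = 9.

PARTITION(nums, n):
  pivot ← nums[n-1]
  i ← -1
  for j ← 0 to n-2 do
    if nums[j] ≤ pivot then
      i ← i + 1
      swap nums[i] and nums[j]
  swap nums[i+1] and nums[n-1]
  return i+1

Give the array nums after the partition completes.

pivot = nums[8] = 4; i = -1
j=0: nums[0]=4 ≤ 4 → i=0, swap nums[0],nums[0] (no change) → 4 3 6 4 4 3 3 6 4
j=1: nums[1]=3 ≤ 4 → i=1, swap nums[1],nums[1] (no change) → 4 3 6 4 4 3 3 6 4
j=2: nums[2]=6 > 4 → no swap
j=3: nums[3]=4 ≤ 4 → i=2, swap nums[2],nums[3] → 4 3 4 6 4 3 3 6 4
j=4: nums[4]=4 ≤ 4 → i=3, swap nums[3],nums[4] → 4 3 4 4 6 3 3 6 4
j=5: nums[5]=3 ≤ 4 → i=4, swap nums[4],nums[5] → 4 3 4 4 3 6 3 6 4
j=6: nums[6]=3 ≤ 4 → i=5, swap nums[5],nums[6] → 4 3 4 4 3 3 6 6 4
j=7: nums[7]=6 > 4 → no swap
final swap nums[6],nums[8] → 4 3 4 4 3 3 4 6 6; return 6

4 3 4 4 3 3 4 6 6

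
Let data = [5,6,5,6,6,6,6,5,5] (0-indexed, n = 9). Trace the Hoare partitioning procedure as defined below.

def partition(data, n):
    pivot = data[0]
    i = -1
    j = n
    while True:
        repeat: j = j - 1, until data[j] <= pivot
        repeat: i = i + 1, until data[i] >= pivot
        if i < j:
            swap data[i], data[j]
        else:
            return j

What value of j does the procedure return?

2

pivot=5
j stops at 8 (5), i stops at 0 (5); swap ⇒ [5,6,5,6,6,6,6,5,5]
j stops at 7 (5), i stops at 1 (6); swap ⇒ [5,5,5,6,6,6,6,6,5]
j stops at 2, i stops at 2; i≥j ⇒ return 2. data=[5,5,5,6,6,6,6,6,5]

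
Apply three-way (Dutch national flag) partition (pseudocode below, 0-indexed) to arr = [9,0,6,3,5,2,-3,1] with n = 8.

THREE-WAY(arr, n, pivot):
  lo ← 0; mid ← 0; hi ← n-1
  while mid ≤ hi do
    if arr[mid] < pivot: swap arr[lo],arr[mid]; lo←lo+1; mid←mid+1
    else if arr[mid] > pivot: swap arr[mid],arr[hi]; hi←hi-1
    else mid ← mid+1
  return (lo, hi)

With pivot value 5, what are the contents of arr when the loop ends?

lo=0 mid=0 hi=7
9>5: swap(0,7), hi=6 ⇒ [1,0,6,3,5,2,-3,9]
1<5: swap(0,0), lo=1 mid=1 ⇒ [1,0,6,3,5,2,-3,9]
0<5: swap(1,1), lo=2 mid=2 ⇒ [1,0,6,3,5,2,-3,9]
6>5: swap(2,6), hi=5 ⇒ [1,0,-3,3,5,2,6,9]
-3<5: swap(2,2), lo=3 mid=3 ⇒ [1,0,-3,3,5,2,6,9]
3<5: swap(3,3), lo=4 mid=4 ⇒ [1,0,-3,3,5,2,6,9]
5=5: mid=5
2<5: swap(4,5), lo=5 mid=6 ⇒ [1,0,-3,3,2,5,6,9]
done. lo=5 hi=5; arr=[1,0,-3,3,2,5,6,9]

[1,0,-3,3,2,5,6,9]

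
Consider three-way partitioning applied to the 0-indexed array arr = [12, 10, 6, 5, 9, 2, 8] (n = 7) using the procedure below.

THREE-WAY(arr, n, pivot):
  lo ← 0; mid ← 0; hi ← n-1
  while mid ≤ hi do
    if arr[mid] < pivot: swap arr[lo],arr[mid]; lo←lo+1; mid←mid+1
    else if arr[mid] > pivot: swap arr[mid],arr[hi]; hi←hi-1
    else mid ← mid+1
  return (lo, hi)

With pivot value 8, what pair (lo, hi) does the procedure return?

(3, 3)

pivot = 8; lo=0, mid=0, hi=6
arr[mid]=12>8: swap arr[0],arr[6]; hi=5 → [8, 10, 6, 5, 9, 2, 12]
arr[mid]=8=8: mid=1
arr[mid]=10>8: swap arr[1],arr[5]; hi=4 → [8, 2, 6, 5, 9, 10, 12]
arr[mid]=2<8: swap arr[0],arr[1]; lo=1,mid=2 → [2, 8, 6, 5, 9, 10, 12]
arr[mid]=6<8: swap arr[1],arr[2]; lo=2,mid=3 → [2, 6, 8, 5, 9, 10, 12]
arr[mid]=5<8: swap arr[2],arr[3]; lo=3,mid=4 → [2, 6, 5, 8, 9, 10, 12]
arr[mid]=9>8: swap arr[4],arr[4]; hi=3 → [2, 6, 5, 8, 9, 10, 12]
end: lo=3, hi=3; arr = [2, 6, 5, 8, 9, 10, 12]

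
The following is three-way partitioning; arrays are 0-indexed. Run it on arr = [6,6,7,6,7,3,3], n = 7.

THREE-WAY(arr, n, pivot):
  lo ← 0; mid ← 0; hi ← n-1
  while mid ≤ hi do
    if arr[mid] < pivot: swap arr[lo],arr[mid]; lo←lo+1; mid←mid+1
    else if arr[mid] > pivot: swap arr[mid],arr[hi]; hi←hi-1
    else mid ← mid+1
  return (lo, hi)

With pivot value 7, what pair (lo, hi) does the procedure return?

pivot = 7; lo=0, mid=0, hi=6
arr[mid]=6<7: swap arr[0],arr[0]; lo=1,mid=1 → [6,6,7,6,7,3,3]
arr[mid]=6<7: swap arr[1],arr[1]; lo=2,mid=2 → [6,6,7,6,7,3,3]
arr[mid]=7=7: mid=3
arr[mid]=6<7: swap arr[2],arr[3]; lo=3,mid=4 → [6,6,6,7,7,3,3]
arr[mid]=7=7: mid=5
arr[mid]=3<7: swap arr[3],arr[5]; lo=4,mid=6 → [6,6,6,3,7,7,3]
arr[mid]=3<7: swap arr[4],arr[6]; lo=5,mid=7 → [6,6,6,3,3,7,7]
end: lo=5, hi=6; arr = [6,6,6,3,3,7,7]

(5, 6)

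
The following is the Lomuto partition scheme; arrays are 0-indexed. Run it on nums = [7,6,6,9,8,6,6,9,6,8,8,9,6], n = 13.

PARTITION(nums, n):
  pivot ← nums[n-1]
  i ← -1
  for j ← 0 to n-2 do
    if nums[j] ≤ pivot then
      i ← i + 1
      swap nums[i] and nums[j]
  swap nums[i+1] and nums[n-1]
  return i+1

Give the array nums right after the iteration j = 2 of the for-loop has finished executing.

pivot = nums[12] = 6; i = -1
j=0: nums[0]=7 > 6 → no swap
j=1: nums[1]=6 ≤ 6 → i=0, swap nums[0],nums[1] → [6,7,6,9,8,6,6,9,6,8,8,9,6]
j=2: nums[2]=6 ≤ 6 → i=1, swap nums[1],nums[2] → [6,6,7,9,8,6,6,9,6,8,8,9,6]
(after j=2) nums = [6,6,7,9,8,6,6,9,6,8,8,9,6]

[6,6,7,9,8,6,6,9,6,8,8,9,6]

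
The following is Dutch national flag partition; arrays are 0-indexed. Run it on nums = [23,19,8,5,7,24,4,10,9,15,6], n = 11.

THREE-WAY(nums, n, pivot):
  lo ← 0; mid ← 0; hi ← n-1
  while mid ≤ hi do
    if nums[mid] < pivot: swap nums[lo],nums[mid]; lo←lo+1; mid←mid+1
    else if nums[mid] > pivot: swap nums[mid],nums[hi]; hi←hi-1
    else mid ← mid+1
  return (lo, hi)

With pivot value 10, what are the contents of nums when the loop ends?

[6,9,8,5,7,4,10,24,15,19,23]

lo=0 mid=0 hi=10
23>10: swap(0,10), hi=9 ⇒ [6,19,8,5,7,24,4,10,9,15,23]
6<10: swap(0,0), lo=1 mid=1 ⇒ [6,19,8,5,7,24,4,10,9,15,23]
19>10: swap(1,9), hi=8 ⇒ [6,15,8,5,7,24,4,10,9,19,23]
15>10: swap(1,8), hi=7 ⇒ [6,9,8,5,7,24,4,10,15,19,23]
9<10: swap(1,1), lo=2 mid=2 ⇒ [6,9,8,5,7,24,4,10,15,19,23]
8<10: swap(2,2), lo=3 mid=3 ⇒ [6,9,8,5,7,24,4,10,15,19,23]
5<10: swap(3,3), lo=4 mid=4 ⇒ [6,9,8,5,7,24,4,10,15,19,23]
7<10: swap(4,4), lo=5 mid=5 ⇒ [6,9,8,5,7,24,4,10,15,19,23]
24>10: swap(5,7), hi=6 ⇒ [6,9,8,5,7,10,4,24,15,19,23]
10=10: mid=6
4<10: swap(5,6), lo=6 mid=7 ⇒ [6,9,8,5,7,4,10,24,15,19,23]
done. lo=6 hi=6; nums=[6,9,8,5,7,4,10,24,15,19,23]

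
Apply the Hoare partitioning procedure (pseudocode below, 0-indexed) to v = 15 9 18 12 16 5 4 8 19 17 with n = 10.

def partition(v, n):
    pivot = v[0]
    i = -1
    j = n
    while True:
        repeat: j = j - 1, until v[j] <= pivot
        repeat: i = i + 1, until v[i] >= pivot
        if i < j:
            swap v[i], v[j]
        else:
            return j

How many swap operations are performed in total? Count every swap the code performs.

pivot = v[0] = 15; i = -1, j = 10
j→7 (v[7]=8≤15), i→0 (v[0]=15≥15); i<j, swap → 8 9 18 12 16 5 4 15 19 17
j→6 (v[6]=4≤15), i→2 (v[2]=18≥15); i<j, swap → 8 9 4 12 16 5 18 15 19 17
j→5 (v[5]=5≤15), i→4 (v[4]=16≥15); i<j, swap → 8 9 4 12 5 16 18 15 19 17
j→4, i→5; i≥j, return j=4. v = 8 9 4 12 5 16 18 15 19 17

3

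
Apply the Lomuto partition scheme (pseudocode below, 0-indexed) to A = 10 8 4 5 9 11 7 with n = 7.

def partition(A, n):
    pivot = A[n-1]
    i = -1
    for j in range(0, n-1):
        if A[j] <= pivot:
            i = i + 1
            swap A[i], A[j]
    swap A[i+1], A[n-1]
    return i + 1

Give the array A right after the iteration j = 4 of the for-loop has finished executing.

pivot=7, i=-1
j=0: 10>7, skip
j=1: 8>7, skip
j=2: 4≤7, i=0, swap(0,2) ⇒ 4 8 10 5 9 11 7
j=3: 5≤7, i=1, swap(1,3) ⇒ 4 5 10 8 9 11 7
j=4: 9>7, skip
(after j=4) A = 4 5 10 8 9 11 7

4 5 10 8 9 11 7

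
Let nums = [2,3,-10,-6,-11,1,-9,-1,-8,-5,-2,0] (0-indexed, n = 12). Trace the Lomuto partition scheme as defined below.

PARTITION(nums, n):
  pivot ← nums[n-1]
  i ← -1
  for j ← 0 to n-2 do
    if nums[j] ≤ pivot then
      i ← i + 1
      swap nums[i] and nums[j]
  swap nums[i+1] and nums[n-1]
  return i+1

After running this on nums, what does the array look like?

pivot = nums[11] = 0; i = -1
j=0: nums[0]=2 > 0 → no swap
j=1: nums[1]=3 > 0 → no swap
j=2: nums[2]=-10 ≤ 0 → i=0, swap nums[0],nums[2] → [-10,3,2,-6,-11,1,-9,-1,-8,-5,-2,0]
j=3: nums[3]=-6 ≤ 0 → i=1, swap nums[1],nums[3] → [-10,-6,2,3,-11,1,-9,-1,-8,-5,-2,0]
j=4: nums[4]=-11 ≤ 0 → i=2, swap nums[2],nums[4] → [-10,-6,-11,3,2,1,-9,-1,-8,-5,-2,0]
j=5: nums[5]=1 > 0 → no swap
j=6: nums[6]=-9 ≤ 0 → i=3, swap nums[3],nums[6] → [-10,-6,-11,-9,2,1,3,-1,-8,-5,-2,0]
j=7: nums[7]=-1 ≤ 0 → i=4, swap nums[4],nums[7] → [-10,-6,-11,-9,-1,1,3,2,-8,-5,-2,0]
j=8: nums[8]=-8 ≤ 0 → i=5, swap nums[5],nums[8] → [-10,-6,-11,-9,-1,-8,3,2,1,-5,-2,0]
j=9: nums[9]=-5 ≤ 0 → i=6, swap nums[6],nums[9] → [-10,-6,-11,-9,-1,-8,-5,2,1,3,-2,0]
j=10: nums[10]=-2 ≤ 0 → i=7, swap nums[7],nums[10] → [-10,-6,-11,-9,-1,-8,-5,-2,1,3,2,0]
final swap nums[8],nums[11] → [-10,-6,-11,-9,-1,-8,-5,-2,0,3,2,1]; return 8

[-10,-6,-11,-9,-1,-8,-5,-2,0,3,2,1]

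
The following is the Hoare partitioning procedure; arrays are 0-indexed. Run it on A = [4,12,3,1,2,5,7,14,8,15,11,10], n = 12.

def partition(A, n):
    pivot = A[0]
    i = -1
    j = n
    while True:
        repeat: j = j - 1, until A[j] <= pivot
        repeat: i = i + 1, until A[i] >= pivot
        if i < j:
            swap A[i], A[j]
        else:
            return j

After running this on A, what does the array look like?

pivot=4
j stops at 4 (2), i stops at 0 (4); swap ⇒ [2,12,3,1,4,5,7,14,8,15,11,10]
j stops at 3 (1), i stops at 1 (12); swap ⇒ [2,1,3,12,4,5,7,14,8,15,11,10]
j stops at 2, i stops at 3; i≥j ⇒ return 2. A=[2,1,3,12,4,5,7,14,8,15,11,10]

[2,1,3,12,4,5,7,14,8,15,11,10]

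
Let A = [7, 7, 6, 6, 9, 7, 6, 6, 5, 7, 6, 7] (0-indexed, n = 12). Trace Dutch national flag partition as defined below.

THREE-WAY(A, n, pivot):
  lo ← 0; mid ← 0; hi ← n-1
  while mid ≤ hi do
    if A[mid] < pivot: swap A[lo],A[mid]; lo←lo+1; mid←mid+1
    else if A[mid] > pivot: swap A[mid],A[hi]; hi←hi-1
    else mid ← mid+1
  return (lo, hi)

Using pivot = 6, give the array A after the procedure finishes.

[5, 6, 6, 6, 6, 6, 7, 9, 7, 7, 7, 7]

pivot = 6; lo=0, mid=0, hi=11
A[mid]=7>6: swap A[0],A[11]; hi=10 → [7, 7, 6, 6, 9, 7, 6, 6, 5, 7, 6, 7]
A[mid]=7>6: swap A[0],A[10]; hi=9 → [6, 7, 6, 6, 9, 7, 6, 6, 5, 7, 7, 7]
A[mid]=6=6: mid=1
A[mid]=7>6: swap A[1],A[9]; hi=8 → [6, 7, 6, 6, 9, 7, 6, 6, 5, 7, 7, 7]
A[mid]=7>6: swap A[1],A[8]; hi=7 → [6, 5, 6, 6, 9, 7, 6, 6, 7, 7, 7, 7]
A[mid]=5<6: swap A[0],A[1]; lo=1,mid=2 → [5, 6, 6, 6, 9, 7, 6, 6, 7, 7, 7, 7]
A[mid]=6=6: mid=3
A[mid]=6=6: mid=4
A[mid]=9>6: swap A[4],A[7]; hi=6 → [5, 6, 6, 6, 6, 7, 6, 9, 7, 7, 7, 7]
A[mid]=6=6: mid=5
A[mid]=7>6: swap A[5],A[6]; hi=5 → [5, 6, 6, 6, 6, 6, 7, 9, 7, 7, 7, 7]
A[mid]=6=6: mid=6
end: lo=1, hi=5; A = [5, 6, 6, 6, 6, 6, 7, 9, 7, 7, 7, 7]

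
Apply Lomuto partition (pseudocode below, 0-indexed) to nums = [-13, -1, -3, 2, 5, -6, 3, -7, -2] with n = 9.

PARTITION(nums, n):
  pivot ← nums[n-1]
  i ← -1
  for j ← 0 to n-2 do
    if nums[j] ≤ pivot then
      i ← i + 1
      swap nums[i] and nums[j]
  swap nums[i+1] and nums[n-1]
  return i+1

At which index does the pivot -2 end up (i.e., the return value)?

4

pivot = nums[8] = -2; i = -1
j=0: nums[0]=-13 ≤ -2 → i=0, swap nums[0],nums[0] (no change) → [-13, -1, -3, 2, 5, -6, 3, -7, -2]
j=1: nums[1]=-1 > -2 → no swap
j=2: nums[2]=-3 ≤ -2 → i=1, swap nums[1],nums[2] → [-13, -3, -1, 2, 5, -6, 3, -7, -2]
j=3: nums[3]=2 > -2 → no swap
j=4: nums[4]=5 > -2 → no swap
j=5: nums[5]=-6 ≤ -2 → i=2, swap nums[2],nums[5] → [-13, -3, -6, 2, 5, -1, 3, -7, -2]
j=6: nums[6]=3 > -2 → no swap
j=7: nums[7]=-7 ≤ -2 → i=3, swap nums[3],nums[7] → [-13, -3, -6, -7, 5, -1, 3, 2, -2]
final swap nums[4],nums[8] → [-13, -3, -6, -7, -2, -1, 3, 2, 5]; return 4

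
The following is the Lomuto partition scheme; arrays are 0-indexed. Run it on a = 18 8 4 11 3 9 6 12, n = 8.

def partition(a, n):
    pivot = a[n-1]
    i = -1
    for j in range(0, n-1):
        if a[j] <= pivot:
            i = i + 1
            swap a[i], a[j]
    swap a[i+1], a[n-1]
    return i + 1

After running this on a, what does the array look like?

pivot=12, i=-1
j=0: 18>12, skip
j=1: 8≤12, i=0, swap(0,1) ⇒ 8 18 4 11 3 9 6 12
j=2: 4≤12, i=1, swap(1,2) ⇒ 8 4 18 11 3 9 6 12
j=3: 11≤12, i=2, swap(2,3) ⇒ 8 4 11 18 3 9 6 12
j=4: 3≤12, i=3, swap(3,4) ⇒ 8 4 11 3 18 9 6 12
j=5: 9≤12, i=4, swap(4,5) ⇒ 8 4 11 3 9 18 6 12
j=6: 6≤12, i=5, swap(5,6) ⇒ 8 4 11 3 9 6 18 12
swap(6,7) ⇒ 8 4 11 3 9 6 12 18; return 6

8 4 11 3 9 6 12 18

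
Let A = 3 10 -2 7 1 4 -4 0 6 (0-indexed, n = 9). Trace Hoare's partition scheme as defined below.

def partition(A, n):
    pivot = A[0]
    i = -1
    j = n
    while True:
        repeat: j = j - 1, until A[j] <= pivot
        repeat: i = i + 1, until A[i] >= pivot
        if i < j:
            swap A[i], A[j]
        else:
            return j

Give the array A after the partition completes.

pivot = A[0] = 3; i = -1, j = 9
j→7 (A[7]=0≤3), i→0 (A[0]=3≥3); i<j, swap → 0 10 -2 7 1 4 -4 3 6
j→6 (A[6]=-4≤3), i→1 (A[1]=10≥3); i<j, swap → 0 -4 -2 7 1 4 10 3 6
j→4 (A[4]=1≤3), i→3 (A[3]=7≥3); i<j, swap → 0 -4 -2 1 7 4 10 3 6
j→3, i→4; i≥j, return j=3. A = 0 -4 -2 1 7 4 10 3 6

0 -4 -2 1 7 4 10 3 6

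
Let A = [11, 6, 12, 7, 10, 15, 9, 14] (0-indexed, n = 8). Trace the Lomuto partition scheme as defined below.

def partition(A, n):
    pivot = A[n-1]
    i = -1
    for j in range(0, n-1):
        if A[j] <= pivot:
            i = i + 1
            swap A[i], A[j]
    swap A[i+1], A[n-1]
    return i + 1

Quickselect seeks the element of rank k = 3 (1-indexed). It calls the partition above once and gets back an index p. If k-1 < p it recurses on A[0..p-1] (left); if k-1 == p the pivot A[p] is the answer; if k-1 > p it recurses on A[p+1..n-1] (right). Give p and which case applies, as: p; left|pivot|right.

pivot = A[7] = 14; i = -1
j=0: A[0]=11 ≤ 14 → i=0, swap A[0],A[0] (no change) → [11, 6, 12, 7, 10, 15, 9, 14]
j=1: A[1]=6 ≤ 14 → i=1, swap A[1],A[1] (no change) → [11, 6, 12, 7, 10, 15, 9, 14]
j=2: A[2]=12 ≤ 14 → i=2, swap A[2],A[2] (no change) → [11, 6, 12, 7, 10, 15, 9, 14]
j=3: A[3]=7 ≤ 14 → i=3, swap A[3],A[3] (no change) → [11, 6, 12, 7, 10, 15, 9, 14]
j=4: A[4]=10 ≤ 14 → i=4, swap A[4],A[4] (no change) → [11, 6, 12, 7, 10, 15, 9, 14]
j=5: A[5]=15 > 14 → no swap
j=6: A[6]=9 ≤ 14 → i=5, swap A[5],A[6] → [11, 6, 12, 7, 10, 9, 15, 14]
final swap A[6],A[7] → [11, 6, 12, 7, 10, 9, 14, 15]; return 6
p = 6; k-1 = 2 < 6 ⇒ left

6; left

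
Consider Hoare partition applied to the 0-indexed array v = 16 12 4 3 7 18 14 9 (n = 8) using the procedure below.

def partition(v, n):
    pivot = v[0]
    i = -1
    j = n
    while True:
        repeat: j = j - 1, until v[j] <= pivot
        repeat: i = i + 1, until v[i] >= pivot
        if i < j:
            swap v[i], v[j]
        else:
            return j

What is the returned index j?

pivot = v[0] = 16; i = -1, j = 8
j→7 (v[7]=9≤16), i→0 (v[0]=16≥16); i<j, swap → 9 12 4 3 7 18 14 16
j→6 (v[6]=14≤16), i→5 (v[5]=18≥16); i<j, swap → 9 12 4 3 7 14 18 16
j→5, i→6; i≥j, return j=5. v = 9 12 4 3 7 14 18 16

5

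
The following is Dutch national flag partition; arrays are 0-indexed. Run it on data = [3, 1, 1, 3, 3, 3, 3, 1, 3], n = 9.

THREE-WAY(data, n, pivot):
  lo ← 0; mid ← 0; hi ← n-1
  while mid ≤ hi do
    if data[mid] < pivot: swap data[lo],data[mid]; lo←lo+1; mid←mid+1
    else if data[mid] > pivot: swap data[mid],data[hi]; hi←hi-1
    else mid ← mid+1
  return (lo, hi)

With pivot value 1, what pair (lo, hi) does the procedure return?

lo=0 mid=0 hi=8
3>1: swap(0,8), hi=7 ⇒ [3, 1, 1, 3, 3, 3, 3, 1, 3]
3>1: swap(0,7), hi=6 ⇒ [1, 1, 1, 3, 3, 3, 3, 3, 3]
1=1: mid=1
1=1: mid=2
1=1: mid=3
3>1: swap(3,6), hi=5 ⇒ [1, 1, 1, 3, 3, 3, 3, 3, 3]
3>1: swap(3,5), hi=4 ⇒ [1, 1, 1, 3, 3, 3, 3, 3, 3]
3>1: swap(3,4), hi=3 ⇒ [1, 1, 1, 3, 3, 3, 3, 3, 3]
3>1: swap(3,3), hi=2 ⇒ [1, 1, 1, 3, 3, 3, 3, 3, 3]
done. lo=0 hi=2; data=[1, 1, 1, 3, 3, 3, 3, 3, 3]

(0, 2)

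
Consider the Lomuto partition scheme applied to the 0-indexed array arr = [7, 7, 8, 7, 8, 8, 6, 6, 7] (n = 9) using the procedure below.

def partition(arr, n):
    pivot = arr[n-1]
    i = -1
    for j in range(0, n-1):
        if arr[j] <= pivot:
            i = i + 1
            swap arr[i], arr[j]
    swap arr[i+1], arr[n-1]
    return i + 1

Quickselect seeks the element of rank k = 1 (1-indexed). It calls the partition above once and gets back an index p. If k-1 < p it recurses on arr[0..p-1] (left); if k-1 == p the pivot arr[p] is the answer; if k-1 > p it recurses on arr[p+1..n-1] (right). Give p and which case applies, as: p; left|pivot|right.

5; left

pivot = arr[8] = 7; i = -1
j=0: arr[0]=7 ≤ 7 → i=0, swap arr[0],arr[0] (no change) → [7, 7, 8, 7, 8, 8, 6, 6, 7]
j=1: arr[1]=7 ≤ 7 → i=1, swap arr[1],arr[1] (no change) → [7, 7, 8, 7, 8, 8, 6, 6, 7]
j=2: arr[2]=8 > 7 → no swap
j=3: arr[3]=7 ≤ 7 → i=2, swap arr[2],arr[3] → [7, 7, 7, 8, 8, 8, 6, 6, 7]
j=4: arr[4]=8 > 7 → no swap
j=5: arr[5]=8 > 7 → no swap
j=6: arr[6]=6 ≤ 7 → i=3, swap arr[3],arr[6] → [7, 7, 7, 6, 8, 8, 8, 6, 7]
j=7: arr[7]=6 ≤ 7 → i=4, swap arr[4],arr[7] → [7, 7, 7, 6, 6, 8, 8, 8, 7]
final swap arr[5],arr[8] → [7, 7, 7, 6, 6, 7, 8, 8, 8]; return 5
p = 5; k-1 = 0 < 5 ⇒ left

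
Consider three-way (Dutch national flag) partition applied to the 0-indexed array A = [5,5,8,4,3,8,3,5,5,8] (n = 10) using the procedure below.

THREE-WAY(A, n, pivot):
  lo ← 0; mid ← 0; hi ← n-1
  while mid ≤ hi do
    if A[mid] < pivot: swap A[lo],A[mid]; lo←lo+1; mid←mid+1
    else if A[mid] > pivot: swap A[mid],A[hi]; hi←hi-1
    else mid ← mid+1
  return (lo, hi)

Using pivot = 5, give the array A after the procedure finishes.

lo=0 mid=0 hi=9
5=5: mid=1
5=5: mid=2
8>5: swap(2,9), hi=8 ⇒ [5,5,8,4,3,8,3,5,5,8]
8>5: swap(2,8), hi=7 ⇒ [5,5,5,4,3,8,3,5,8,8]
5=5: mid=3
4<5: swap(0,3), lo=1 mid=4 ⇒ [4,5,5,5,3,8,3,5,8,8]
3<5: swap(1,4), lo=2 mid=5 ⇒ [4,3,5,5,5,8,3,5,8,8]
8>5: swap(5,7), hi=6 ⇒ [4,3,5,5,5,5,3,8,8,8]
5=5: mid=6
3<5: swap(2,6), lo=3 mid=7 ⇒ [4,3,3,5,5,5,5,8,8,8]
done. lo=3 hi=6; A=[4,3,3,5,5,5,5,8,8,8]

[4,3,3,5,5,5,5,8,8,8]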